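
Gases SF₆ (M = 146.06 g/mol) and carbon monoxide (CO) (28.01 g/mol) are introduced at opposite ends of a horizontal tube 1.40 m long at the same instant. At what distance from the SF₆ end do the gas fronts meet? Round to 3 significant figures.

0.426 m

The fronts meet when d_SF₆ + d_CO = L with d_SF₆/d_CO = √(M_CO/M_SF₆) (Graham's law). Here √(M_CO/M_SF₆) = √(28.01/146.06) = 0.4379.
With d_SF₆ + d_CO = 1.40 m, d_CO = 1.40/(1 + 0.4379) = 0.9736 m.
d_SF₆ = 1.40 − 0.9736 = 0.426 m.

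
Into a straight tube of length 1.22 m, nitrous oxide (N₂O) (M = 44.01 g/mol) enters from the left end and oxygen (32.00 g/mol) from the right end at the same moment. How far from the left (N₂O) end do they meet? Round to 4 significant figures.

In equal time, each gas travels a distance ∝ its rate ∝ 1/√M, so d_N₂O/d_O₂ = √(M_O₂/M_N₂O) = √(32.00/44.01) = 0.8527.
With d_N₂O + d_O₂ = 1.22 m, d_O₂ = 1.22/(1 + 0.8527) = 0.6585 m.
d_N₂O = 1.22 − 0.6585 = 0.5615 m.

0.5615 m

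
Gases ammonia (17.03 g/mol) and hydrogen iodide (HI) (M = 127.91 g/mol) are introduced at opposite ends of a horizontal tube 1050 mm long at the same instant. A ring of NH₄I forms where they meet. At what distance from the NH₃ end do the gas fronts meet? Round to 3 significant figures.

Graham's law gives d_NH₃/d_HI = rate_NH₃/rate_HI = √(M_HI/M_NH₃) = √(127.91/17.03) = 2.741.
With d_NH₃ + d_HI = 1050 mm, d_HI = 1050/(1 + 2.741) = 280.7 mm.
d_NH₃ = 1050 − 280.7 = 769 mm.

769 mm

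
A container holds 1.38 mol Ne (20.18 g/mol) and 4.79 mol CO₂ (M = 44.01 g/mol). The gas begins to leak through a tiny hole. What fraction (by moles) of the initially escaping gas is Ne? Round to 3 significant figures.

Each component's effusion rate ∝ (its partial pressure)·(1/√M) ∝ n_i/√M_i.
x_Ne(eff) = (n_Ne/√M_Ne) / (n_Ne/√M_Ne + n_CO₂/√M_CO₂)
= (1.38/√20.18) / (1.38/√20.18 + 4.79/√44.01) = 0.3072/(0.3072 + 0.7220) = 0.298.

0.298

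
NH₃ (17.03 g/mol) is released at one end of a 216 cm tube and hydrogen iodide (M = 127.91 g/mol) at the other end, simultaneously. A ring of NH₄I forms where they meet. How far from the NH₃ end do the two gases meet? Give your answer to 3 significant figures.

The fronts meet when d_NH₃ + d_HI = L with d_NH₃/d_HI = √(M_HI/M_NH₃) (Graham's law). Here √(M_HI/M_NH₃) = √(127.91/17.03) = 2.741.
With d_NH₃ + d_HI = 216 cm, d_HI = 216/(1 + 2.741) = 57.74 cm.
d_NH₃ = 216 − 57.74 = 158 cm.

158 cm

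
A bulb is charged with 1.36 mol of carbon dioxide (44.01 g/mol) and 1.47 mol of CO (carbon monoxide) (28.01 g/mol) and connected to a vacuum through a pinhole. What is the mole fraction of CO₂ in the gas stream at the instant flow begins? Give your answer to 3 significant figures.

The effusion rate of species i is ∝ p_i/√M_i ∝ n_i/√M_i.
Mole fraction of CO₂ in the effusate = (n_CO₂/√M_CO₂) / (n_CO₂/√M_CO₂ + n_CO/√M_CO)
= (1.36/√44.01) / (1.36/√44.01 + 1.47/√28.01) = 0.2050/(0.2050 + 0.2778) = 0.425.

0.425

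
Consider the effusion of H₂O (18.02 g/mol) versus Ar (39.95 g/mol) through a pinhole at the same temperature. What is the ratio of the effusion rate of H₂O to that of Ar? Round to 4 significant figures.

1.489

Since effusion rate ∝ 1/√M, rate_H₂O/rate_Ar = √(M_Ar/M_H₂O) = √(39.95/18.02) = √2.217 = 1.489.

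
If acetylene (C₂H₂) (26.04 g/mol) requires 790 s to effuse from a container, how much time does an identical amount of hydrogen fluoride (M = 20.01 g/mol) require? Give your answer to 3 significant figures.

Since effusion rate ∝ 1/√M, t_HF/t_C₂H₂ = √(M_HF/M_C₂H₂) = √(20.01/26.04) = √0.7684 = 0.8766.
So the time for HF is 790 × 0.8766 = 693 s.

693 s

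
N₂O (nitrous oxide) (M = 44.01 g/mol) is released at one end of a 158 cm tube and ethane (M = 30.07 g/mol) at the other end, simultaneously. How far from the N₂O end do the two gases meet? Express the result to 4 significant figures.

71.50 cm

Graham's law gives d_N₂O/d_C₂H₆ = rate_N₂O/rate_C₂H₆ = √(M_C₂H₆/M_N₂O) = √(30.07/44.01) = 0.8266.
With d_N₂O + d_C₂H₆ = 158 cm, d_C₂H₆ = 158/(1 + 0.8266) = 86.50 cm.
d_N₂O = 158 − 86.50 = 71.50 cm.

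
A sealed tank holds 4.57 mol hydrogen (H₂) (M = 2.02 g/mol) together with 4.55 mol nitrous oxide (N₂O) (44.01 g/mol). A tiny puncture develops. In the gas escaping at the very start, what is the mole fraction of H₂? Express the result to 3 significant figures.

Effusion rate of each component ∝ n_i/√M_i (partial pressure × 1/√M).
So x_H₂ in the escaping gas = (n_H₂/√M_H₂) / Σ(n_i/√M_i)
= (4.57/√2.02) / (4.57/√2.02 + 4.55/√44.01) = 3.215/(3.215 + 0.6859) = 0.824.

0.824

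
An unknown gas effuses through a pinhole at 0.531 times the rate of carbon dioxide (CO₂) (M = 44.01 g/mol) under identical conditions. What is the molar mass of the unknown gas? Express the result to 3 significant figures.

Graham's law gives rate_X/rate_CO₂ = √(M_CO₂/M_X).
0.531 = √(44.01/M_X)
M_X = 44.01 / 0.531² = 44.01 / 0.2820 = 156 g/mol

156 g/mol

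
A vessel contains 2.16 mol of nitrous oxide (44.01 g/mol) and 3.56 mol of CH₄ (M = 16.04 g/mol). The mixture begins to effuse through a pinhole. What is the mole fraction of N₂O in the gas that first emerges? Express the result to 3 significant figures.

0.268

Each component's effusion rate ∝ (its partial pressure)·(1/√M) ∝ n_i/√M_i.
Mole fraction of N₂O in the effusate = (n_N₂O/√M_N₂O) / (n_N₂O/√M_N₂O + n_CH₄/√M_CH₄)
= (2.16/√44.01) / (2.16/√44.01 + 3.56/√16.04) = 0.3256/(0.3256 + 0.8889) = 0.268.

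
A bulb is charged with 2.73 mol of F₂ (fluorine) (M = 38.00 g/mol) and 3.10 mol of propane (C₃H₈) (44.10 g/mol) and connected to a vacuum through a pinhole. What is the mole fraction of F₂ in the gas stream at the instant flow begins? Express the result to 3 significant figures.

0.487

Rate_i ∝ x_i/√M_i (Graham's law weighted by mole fraction), so the effusate composition follows n_i/√M_i.
So x_F₂ in the escaping gas = (n_F₂/√M_F₂) / Σ(n_i/√M_i)
= (2.73/√38.00) / (2.73/√38.00 + 3.10/√44.10) = 0.4429/(0.4429 + 0.4668) = 0.487.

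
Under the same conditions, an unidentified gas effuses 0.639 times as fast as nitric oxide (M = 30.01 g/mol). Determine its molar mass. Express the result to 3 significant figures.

By Graham's law, rate_X/rate_NO = √(M_NO/M_X).
0.639 = √(30.01/M_X)
M_X = 30.01 / 0.639² = 30.01 / 0.4083 = 73.5 g/mol

73.5 g/mol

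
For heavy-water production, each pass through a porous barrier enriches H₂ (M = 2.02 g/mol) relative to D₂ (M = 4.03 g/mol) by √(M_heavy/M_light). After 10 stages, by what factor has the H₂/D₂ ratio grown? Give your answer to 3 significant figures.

After 10 stages the ratio has grown by (√(4.03/2.02))^10 = (4.03/2.02)^(10/2).
= 1.99505^5 = 31.6.

31.6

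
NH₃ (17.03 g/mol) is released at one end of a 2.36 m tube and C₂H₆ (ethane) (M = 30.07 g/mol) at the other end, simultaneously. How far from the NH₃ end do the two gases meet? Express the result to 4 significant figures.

1.347 m

In equal time, each gas travels a distance ∝ its rate ∝ 1/√M, so d_NH₃/d_C₂H₆ = √(M_C₂H₆/M_NH₃) = √(30.07/17.03) = 1.329.
With d_NH₃ + d_C₂H₆ = 2.36 m, d_C₂H₆ = 2.36/(1 + 1.329) = 1.013 m.
d_NH₃ = 2.36 − 1.013 = 1.347 m.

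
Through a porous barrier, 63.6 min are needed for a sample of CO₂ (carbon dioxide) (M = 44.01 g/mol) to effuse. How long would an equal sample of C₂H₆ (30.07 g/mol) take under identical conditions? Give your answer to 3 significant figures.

Using Graham's law: t_C₂H₆/t_CO₂ = √(M_C₂H₆/M_CO₂) = √(30.07/44.01) = √0.6833 = 0.8266.
So the time for C₂H₆ is 63.6 × 0.8266 = 52.6 min.

52.6 min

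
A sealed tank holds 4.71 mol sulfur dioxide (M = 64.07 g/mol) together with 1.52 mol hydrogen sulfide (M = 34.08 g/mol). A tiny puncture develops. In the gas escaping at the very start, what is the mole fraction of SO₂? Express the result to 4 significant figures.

The effusion rate of species i is ∝ p_i/√M_i ∝ n_i/√M_i.
x_SO₂(eff) = (n_SO₂/√M_SO₂) / (n_SO₂/√M_SO₂ + n_H₂S/√M_H₂S)
= (4.71/√64.07) / (4.71/√64.07 + 1.52/√34.08) = 0.5884/(0.5884 + 0.2604) = 0.6932.

0.6932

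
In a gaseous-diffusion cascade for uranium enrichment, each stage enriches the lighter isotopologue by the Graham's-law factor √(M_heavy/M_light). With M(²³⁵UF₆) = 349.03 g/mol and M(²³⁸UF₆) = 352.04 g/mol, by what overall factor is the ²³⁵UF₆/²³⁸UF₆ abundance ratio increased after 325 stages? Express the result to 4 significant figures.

4.036

The single-stage factor is √(M_heavy/M_light), so 325 stages give [√(352.04/349.03)]^325 = (352.04/349.03)^(325/2).
= 1.00862^(325/2) = 4.036.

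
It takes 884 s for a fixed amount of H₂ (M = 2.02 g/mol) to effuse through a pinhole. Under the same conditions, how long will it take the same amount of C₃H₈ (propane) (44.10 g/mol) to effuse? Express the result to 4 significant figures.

4130 s

By Graham's law, t_C₃H₈/t_H₂ = √(M_C₃H₈/M_H₂) = √(44.10/2.02) = √21.83 = 4.672.
So the time for C₃H₈ is 884 × 4.672 = 4130 s.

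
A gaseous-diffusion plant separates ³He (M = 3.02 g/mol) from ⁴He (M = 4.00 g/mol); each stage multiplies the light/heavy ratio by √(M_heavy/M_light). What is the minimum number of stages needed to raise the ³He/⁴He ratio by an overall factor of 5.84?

13

With α = √(4.00/3.02) per stage, ln α = ½ ln(1.32450) = 0.1405.
Need α^N ≥ 5.84 ⇒ N ≥ ln(5.84) / ln α = 1.765 / 0.1405 = 12.56.
Minimum whole number of stages: N = 13.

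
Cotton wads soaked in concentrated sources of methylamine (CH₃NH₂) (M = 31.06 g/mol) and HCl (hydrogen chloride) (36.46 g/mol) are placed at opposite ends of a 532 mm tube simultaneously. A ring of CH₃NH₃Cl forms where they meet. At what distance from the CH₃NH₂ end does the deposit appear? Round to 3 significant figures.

In equal time, each gas travels a distance ∝ its rate ∝ 1/√M, so d_CH₃NH₂/d_HCl = √(M_HCl/M_CH₃NH₂) = √(36.46/31.06) = 1.083.
With d_CH₃NH₂ + d_HCl = 532 mm, d_HCl = 532/(1 + 1.083) = 255.3 mm.
d_CH₃NH₂ = 532 − 255.3 = 277 mm.

277 mm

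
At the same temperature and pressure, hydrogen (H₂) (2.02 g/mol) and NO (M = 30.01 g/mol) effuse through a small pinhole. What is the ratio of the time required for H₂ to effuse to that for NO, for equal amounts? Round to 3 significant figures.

From Graham's law, t_H₂/t_NO = √(M_H₂/M_NO) = √(2.02/30.01) = √0.06731 = 0.259.

0.259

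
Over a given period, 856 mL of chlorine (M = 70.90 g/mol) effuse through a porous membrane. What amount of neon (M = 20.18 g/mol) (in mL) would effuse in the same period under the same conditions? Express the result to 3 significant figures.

Using Graham's law: rate_Ne/rate_Cl₂ = √(M_Cl₂/M_Ne) = √(70.90/20.18) = √3.513 = 1.874.
So the volume for Ne is 856 × 1.874 = 1600 mL.

1600 mL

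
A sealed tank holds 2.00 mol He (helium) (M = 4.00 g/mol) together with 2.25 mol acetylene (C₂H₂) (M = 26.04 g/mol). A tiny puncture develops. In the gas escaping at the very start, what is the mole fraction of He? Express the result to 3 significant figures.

Each component's effusion rate ∝ (its partial pressure)·(1/√M) ∝ n_i/√M_i.
So x_He in the escaping gas = (n_He/√M_He) / Σ(n_i/√M_i)
= (2.00/√4.00) / (2.00/√4.00 + 2.25/√26.04) = 1.000/(1.000 + 0.4409) = 0.694.

0.694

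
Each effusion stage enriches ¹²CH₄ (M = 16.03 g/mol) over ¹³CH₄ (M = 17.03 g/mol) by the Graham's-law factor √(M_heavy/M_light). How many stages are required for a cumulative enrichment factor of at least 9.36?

Single-stage factor α = √(17.03/16.03), so ln α = ½ ln(1.06238) = 0.03026.
Need α^N ≥ 9.36 ⇒ N ≥ ln(9.36) / ln α = 2.236 / 0.03026 = 73.91.
Rounding up, N = 74 stages.

74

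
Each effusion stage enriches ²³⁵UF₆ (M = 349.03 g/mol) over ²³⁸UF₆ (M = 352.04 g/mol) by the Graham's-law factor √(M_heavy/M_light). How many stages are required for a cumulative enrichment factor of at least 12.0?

Single-stage factor α = √(352.04/349.03), so ln α = ½ ln(1.00862) = 0.004293.
Need α^N ≥ 12.0 ⇒ N ≥ ln(12.0) / ln α = 2.485 / 0.004293 = 578.77.
Minimum whole number of stages: N = 579.

579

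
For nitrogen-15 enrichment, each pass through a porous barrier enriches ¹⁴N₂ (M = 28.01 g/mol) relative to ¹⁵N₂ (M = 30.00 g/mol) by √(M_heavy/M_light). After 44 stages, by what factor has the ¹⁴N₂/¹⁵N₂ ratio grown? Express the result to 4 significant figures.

4.527

The single-stage factor is √(M_heavy/M_light), so 44 stages give [√(30.00/28.01)]^44 = (30.00/28.01)^(44/2).
= 1.07105^22 = 4.527.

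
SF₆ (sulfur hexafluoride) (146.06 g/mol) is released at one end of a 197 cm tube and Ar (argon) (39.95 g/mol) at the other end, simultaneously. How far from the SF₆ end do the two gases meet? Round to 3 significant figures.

67.6 cm

Graham's law gives d_SF₆/d_Ar = rate_SF₆/rate_Ar = √(M_Ar/M_SF₆) = √(39.95/146.06) = 0.5230.
With d_SF₆ + d_Ar = 197 cm, d_Ar = 197/(1 + 0.5230) = 129.4 cm.
d_SF₆ = 197 − 129.4 = 67.6 cm.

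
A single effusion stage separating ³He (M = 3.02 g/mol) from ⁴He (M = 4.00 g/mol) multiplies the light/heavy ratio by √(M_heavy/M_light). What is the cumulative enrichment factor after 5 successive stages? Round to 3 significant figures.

Each stage multiplies the ratio by α = √(4.00/3.02), so after 5 stages the overall factor is α^5 = (4.00/3.02)^(5/2).
= 1.32450^(5/2) = 2.02.

2.02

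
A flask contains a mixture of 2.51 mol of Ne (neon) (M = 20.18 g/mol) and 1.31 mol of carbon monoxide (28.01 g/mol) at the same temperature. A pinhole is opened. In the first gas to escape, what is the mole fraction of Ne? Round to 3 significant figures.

0.693

Effusion rate of each component ∝ n_i/√M_i (partial pressure × 1/√M).
x_Ne(eff) = (n_Ne/√M_Ne) / (n_Ne/√M_Ne + n_CO/√M_CO)
= (2.51/√20.18) / (2.51/√20.18 + 1.31/√28.01) = 0.5587/(0.5587 + 0.2475) = 0.693.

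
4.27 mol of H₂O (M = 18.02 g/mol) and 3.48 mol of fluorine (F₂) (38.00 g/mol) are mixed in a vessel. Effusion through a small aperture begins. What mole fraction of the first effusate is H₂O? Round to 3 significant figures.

The effusion rate of species i is ∝ p_i/√M_i ∝ n_i/√M_i.
So x_H₂O in the escaping gas = (n_H₂O/√M_H₂O) / Σ(n_i/√M_i)
= (4.27/√18.02) / (4.27/√18.02 + 3.48/√38.00) = 1.006/(1.006 + 0.5645) = 0.641.

0.641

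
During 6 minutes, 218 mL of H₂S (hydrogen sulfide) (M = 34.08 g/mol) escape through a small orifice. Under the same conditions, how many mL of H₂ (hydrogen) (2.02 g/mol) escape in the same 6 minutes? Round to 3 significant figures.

895 mL

From Graham's law, rate_H₂/rate_H₂S = √(M_H₂S/M_H₂) = √(34.08/2.02) = √16.87 = 4.107.
So the volume for H₂ is 218 × 4.107 = 895 mL.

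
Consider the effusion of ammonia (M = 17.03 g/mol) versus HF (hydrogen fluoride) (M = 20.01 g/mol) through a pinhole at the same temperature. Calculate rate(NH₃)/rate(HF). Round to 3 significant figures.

Since effusion rate ∝ 1/√M, rate_NH₃/rate_HF = √(M_HF/M_NH₃) = √(20.01/17.03) = √1.175 = 1.08.

1.08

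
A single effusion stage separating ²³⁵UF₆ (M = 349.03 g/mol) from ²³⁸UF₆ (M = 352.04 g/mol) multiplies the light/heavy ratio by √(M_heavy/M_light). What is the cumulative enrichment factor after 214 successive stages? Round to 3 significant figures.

2.51

Overall factor = α^214 with α = √(352.04/349.03), i.e. (352.04/349.03)^(214/2).
= 1.00862^107 = 2.51.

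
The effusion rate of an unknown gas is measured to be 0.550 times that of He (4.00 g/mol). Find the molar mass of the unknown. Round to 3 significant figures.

Graham's law gives rate_X/rate_He = √(M_He/M_X).
0.550 = √(4.00/M_X)
M_X = 4.00 / 0.550² = 4.00 / 0.3025 = 13.2 g/mol

13.2 g/mol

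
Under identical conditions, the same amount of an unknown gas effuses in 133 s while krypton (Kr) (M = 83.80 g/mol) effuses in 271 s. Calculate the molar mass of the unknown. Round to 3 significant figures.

20.2 g/mol

Graham's law gives t_X/t_Kr = √(M_X/M_Kr).
133/271 = 0.4908 = √(M_X/83.80)
M_X = 83.80 × 0.4908² = 83.80 × 0.2409 = 20.2 g/mol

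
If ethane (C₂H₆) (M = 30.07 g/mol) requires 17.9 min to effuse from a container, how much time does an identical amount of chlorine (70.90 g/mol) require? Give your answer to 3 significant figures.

Since effusion rate ∝ 1/√M, t_Cl₂/t_C₂H₆ = √(M_Cl₂/M_C₂H₆) = √(70.90/30.07) = √2.358 = 1.536.
So the time for Cl₂ is 17.9 × 1.536 = 27.5 min.

27.5 min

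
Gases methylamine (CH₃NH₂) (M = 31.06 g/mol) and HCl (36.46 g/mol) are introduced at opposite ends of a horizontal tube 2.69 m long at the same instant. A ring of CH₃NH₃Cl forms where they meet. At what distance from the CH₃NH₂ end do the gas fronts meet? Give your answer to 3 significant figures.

1.40 m

In equal time, each gas travels a distance ∝ its rate ∝ 1/√M, so d_CH₃NH₂/d_HCl = √(M_HCl/M_CH₃NH₂) = √(36.46/31.06) = 1.083.
With d_CH₃NH₂ + d_HCl = 2.69 m, d_HCl = 2.69/(1 + 1.083) = 1.291 m.
d_CH₃NH₂ = 2.69 − 1.291 = 1.40 m.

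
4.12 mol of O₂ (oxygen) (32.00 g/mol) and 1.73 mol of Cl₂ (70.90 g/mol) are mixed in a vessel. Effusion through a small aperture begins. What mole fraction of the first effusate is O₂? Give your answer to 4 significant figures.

0.7800

Each component's effusion rate ∝ (its partial pressure)·(1/√M) ∝ n_i/√M_i.
x_O₂(eff) = (n_O₂/√M_O₂) / (n_O₂/√M_O₂ + n_Cl₂/√M_Cl₂)
= (4.12/√32.00) / (4.12/√32.00 + 1.73/√70.90) = 0.7283/(0.7283 + 0.2055) = 0.7800.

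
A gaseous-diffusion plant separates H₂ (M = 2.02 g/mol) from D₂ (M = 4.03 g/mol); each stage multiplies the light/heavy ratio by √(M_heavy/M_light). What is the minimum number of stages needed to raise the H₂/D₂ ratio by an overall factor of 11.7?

With α = √(4.03/2.02) per stage, ln α = ½ ln(1.99505) = 0.3453.
Need α^N ≥ 11.7 ⇒ N ≥ ln(11.7) / ln α = 2.460 / 0.3453 = 7.12.
So at least 8 stages are needed.

8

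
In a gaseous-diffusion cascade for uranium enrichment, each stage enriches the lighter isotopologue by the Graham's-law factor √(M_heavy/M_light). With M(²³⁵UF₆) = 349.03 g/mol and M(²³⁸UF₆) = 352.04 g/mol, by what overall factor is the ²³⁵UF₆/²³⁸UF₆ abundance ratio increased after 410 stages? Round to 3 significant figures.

5.81

Overall factor = α^410 with α = √(352.04/349.03), i.e. (352.04/349.03)^(410/2).
= 1.00862^205 = 5.81.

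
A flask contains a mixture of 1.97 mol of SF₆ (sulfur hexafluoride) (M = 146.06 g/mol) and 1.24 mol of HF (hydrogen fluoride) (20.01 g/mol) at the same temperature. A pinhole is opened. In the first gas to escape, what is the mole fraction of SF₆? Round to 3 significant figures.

0.370

Rate_i ∝ x_i/√M_i (Graham's law weighted by mole fraction), so the effusate composition follows n_i/√M_i.
x_SF₆(eff) = (n_SF₆/√M_SF₆) / (n_SF₆/√M_SF₆ + n_HF/√M_HF)
= (1.97/√146.06) / (1.97/√146.06 + 1.24/√20.01) = 0.1630/(0.1630 + 0.2772) = 0.370.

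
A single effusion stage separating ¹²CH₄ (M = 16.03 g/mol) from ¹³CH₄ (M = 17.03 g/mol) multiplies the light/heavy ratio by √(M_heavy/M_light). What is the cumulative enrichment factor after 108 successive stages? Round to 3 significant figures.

26.3

The single-stage factor is √(M_heavy/M_light), so 108 stages give [√(17.03/16.03)]^108 = (17.03/16.03)^(108/2).
= 1.06238^54 = 26.3.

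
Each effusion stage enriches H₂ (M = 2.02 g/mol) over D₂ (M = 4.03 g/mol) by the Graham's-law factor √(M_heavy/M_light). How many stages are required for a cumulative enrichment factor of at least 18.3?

Single-stage factor α = √(4.03/2.02), so ln α = ½ ln(1.99505) = 0.3453.
Need α^N ≥ 18.3 ⇒ N ≥ ln(18.3) / ln α = 2.907 / 0.3453 = 8.42.
So at least 9 stages are needed.

9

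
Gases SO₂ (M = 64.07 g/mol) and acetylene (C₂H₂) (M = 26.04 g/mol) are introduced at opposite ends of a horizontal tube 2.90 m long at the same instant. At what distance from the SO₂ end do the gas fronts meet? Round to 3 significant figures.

1.13 m

The fronts meet when d_SO₂ + d_C₂H₂ = L with d_SO₂/d_C₂H₂ = √(M_C₂H₂/M_SO₂) (Graham's law). Here √(M_C₂H₂/M_SO₂) = √(26.04/64.07) = 0.6375.
With d_SO₂ + d_C₂H₂ = 2.90 m, d_C₂H₂ = 2.90/(1 + 0.6375) = 1.771 m.
d_SO₂ = 2.90 − 1.771 = 1.13 m.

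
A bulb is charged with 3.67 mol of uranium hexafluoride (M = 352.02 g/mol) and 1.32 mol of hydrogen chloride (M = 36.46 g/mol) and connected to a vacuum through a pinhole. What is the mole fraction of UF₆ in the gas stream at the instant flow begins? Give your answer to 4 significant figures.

Each component's effusion rate ∝ (its partial pressure)·(1/√M) ∝ n_i/√M_i.
x_UF₆(eff) = (n_UF₆/√M_UF₆) / (n_UF₆/√M_UF₆ + n_HCl/√M_HCl)
= (3.67/√352.02) / (3.67/√352.02 + 1.32/√36.46) = 0.1956/(0.1956 + 0.2186) = 0.4722.

0.4722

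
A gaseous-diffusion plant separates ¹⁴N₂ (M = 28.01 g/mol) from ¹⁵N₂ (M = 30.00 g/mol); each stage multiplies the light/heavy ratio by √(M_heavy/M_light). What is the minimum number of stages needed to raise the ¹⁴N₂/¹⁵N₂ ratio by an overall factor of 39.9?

108

Per stage α = (30.00/28.01)^(1/2) = 1.07105^0.5, giving ln α = 0.03432.
Need α^N ≥ 39.9 ⇒ N ≥ ln(39.9) / ln α = 3.686 / 0.03432 = 107.42.
Rounding up, N = 108 stages.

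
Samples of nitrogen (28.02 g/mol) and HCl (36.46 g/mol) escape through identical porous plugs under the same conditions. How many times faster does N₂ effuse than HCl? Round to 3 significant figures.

1.14

By Graham's law, rate_N₂/rate_HCl = √(M_HCl/M_N₂) = √(36.46/28.02) = √1.301 = 1.14.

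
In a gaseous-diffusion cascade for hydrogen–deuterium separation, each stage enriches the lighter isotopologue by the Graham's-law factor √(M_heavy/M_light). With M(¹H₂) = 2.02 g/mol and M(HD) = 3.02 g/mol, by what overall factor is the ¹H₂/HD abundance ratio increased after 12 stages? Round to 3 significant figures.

11.2

Overall factor = α^12 with α = √(3.02/2.02), i.e. (3.02/2.02)^(12/2).
= 1.49505^6 = 11.2.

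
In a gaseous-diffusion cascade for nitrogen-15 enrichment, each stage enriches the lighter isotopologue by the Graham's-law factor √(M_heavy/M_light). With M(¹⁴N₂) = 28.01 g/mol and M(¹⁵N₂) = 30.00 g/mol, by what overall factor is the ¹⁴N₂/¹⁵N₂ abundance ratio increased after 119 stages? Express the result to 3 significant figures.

The single-stage factor is √(M_heavy/M_light), so 119 stages give [√(30.00/28.01)]^119 = (30.00/28.01)^(119/2).
= 1.07105^(119/2) = 59.4.

59.4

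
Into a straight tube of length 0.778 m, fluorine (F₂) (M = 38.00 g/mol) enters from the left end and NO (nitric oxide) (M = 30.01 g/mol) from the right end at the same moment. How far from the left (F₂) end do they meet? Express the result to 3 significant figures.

In equal time, each gas travels a distance ∝ its rate ∝ 1/√M, so d_F₂/d_NO = √(M_NO/M_F₂) = √(30.01/38.00) = 0.8887.
With d_F₂ + d_NO = 0.778 m, d_NO = 0.778/(1 + 0.8887) = 0.4119 m.
d_F₂ = 0.778 − 0.4119 = 0.366 m.

0.366 m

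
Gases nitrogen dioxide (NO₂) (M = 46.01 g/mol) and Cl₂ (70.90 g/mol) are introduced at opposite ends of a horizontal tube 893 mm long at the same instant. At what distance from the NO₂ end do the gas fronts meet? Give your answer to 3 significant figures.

495 mm

In equal time, each gas travels a distance ∝ its rate ∝ 1/√M, so d_NO₂/d_Cl₂ = √(M_Cl₂/M_NO₂) = √(70.90/46.01) = 1.241.
With d_NO₂ + d_Cl₂ = 893 mm, d_Cl₂ = 893/(1 + 1.241) = 398.4 mm.
d_NO₂ = 893 − 398.4 = 495 mm.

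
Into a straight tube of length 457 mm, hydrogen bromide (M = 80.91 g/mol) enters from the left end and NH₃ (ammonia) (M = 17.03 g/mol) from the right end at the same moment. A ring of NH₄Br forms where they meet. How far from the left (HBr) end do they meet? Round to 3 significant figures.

The fronts meet when d_HBr + d_NH₃ = L with d_HBr/d_NH₃ = √(M_NH₃/M_HBr) (Graham's law). Here √(M_NH₃/M_HBr) = √(17.03/80.91) = 0.4588.
With d_HBr + d_NH₃ = 457 mm, d_NH₃ = 457/(1 + 0.4588) = 313.3 mm.
d_HBr = 457 − 313.3 = 144 mm.

144 mm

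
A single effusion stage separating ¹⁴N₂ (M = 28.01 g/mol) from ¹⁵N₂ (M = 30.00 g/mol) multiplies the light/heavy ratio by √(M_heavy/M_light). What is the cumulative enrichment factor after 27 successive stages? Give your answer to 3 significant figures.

The single-stage factor is √(M_heavy/M_light), so 27 stages give [√(30.00/28.01)]^27 = (30.00/28.01)^(27/2).
= 1.07105^(27/2) = 2.53.

2.53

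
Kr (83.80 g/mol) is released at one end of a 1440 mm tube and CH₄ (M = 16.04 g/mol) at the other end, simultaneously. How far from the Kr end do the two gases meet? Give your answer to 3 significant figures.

Graham's law gives d_Kr/d_CH₄ = rate_Kr/rate_CH₄ = √(M_CH₄/M_Kr) = √(16.04/83.80) = 0.4375.
With d_Kr + d_CH₄ = 1440 mm, d_CH₄ = 1440/(1 + 0.4375) = 1002 mm.
d_Kr = 1440 − 1002 = 438 mm.

438 mm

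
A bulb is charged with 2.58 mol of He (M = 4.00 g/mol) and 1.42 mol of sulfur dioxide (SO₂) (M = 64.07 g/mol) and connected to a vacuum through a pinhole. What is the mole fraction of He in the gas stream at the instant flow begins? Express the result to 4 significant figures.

0.8791

Rate_i ∝ x_i/√M_i (Graham's law weighted by mole fraction), so the effusate composition follows n_i/√M_i.
x_He(eff) = (n_He/√M_He) / (n_He/√M_He + n_SO₂/√M_SO₂)
= (2.58/√4.00) / (2.58/√4.00 + 1.42/√64.07) = 1.290/(1.290 + 0.1774) = 0.8791.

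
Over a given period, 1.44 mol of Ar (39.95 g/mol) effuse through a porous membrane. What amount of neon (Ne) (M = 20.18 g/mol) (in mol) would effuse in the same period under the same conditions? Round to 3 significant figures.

By Graham's law, rate_Ne/rate_Ar = √(M_Ar/M_Ne) = √(39.95/20.18) = √1.980 = 1.407.
So the amount for Ne is 1.44 × 1.407 = 2.03 mol.

2.03 mol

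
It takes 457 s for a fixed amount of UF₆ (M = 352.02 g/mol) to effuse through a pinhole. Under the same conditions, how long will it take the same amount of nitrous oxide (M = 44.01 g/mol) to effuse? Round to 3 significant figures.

162 s

From Graham's law, t_N₂O/t_UF₆ = √(M_N₂O/M_UF₆) = √(44.01/352.02) = √0.1250 = 0.3536.
So the time for N₂O is 457 × 0.3536 = 162 s.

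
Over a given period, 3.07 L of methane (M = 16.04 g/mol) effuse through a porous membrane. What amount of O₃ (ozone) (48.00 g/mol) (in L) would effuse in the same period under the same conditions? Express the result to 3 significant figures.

1.77 L

Using Graham's law: rate_O₃/rate_CH₄ = √(M_CH₄/M_O₃) = √(16.04/48.00) = √0.3342 = 0.5781.
So the volume for O₃ is 3.07 × 0.5781 = 1.77 L.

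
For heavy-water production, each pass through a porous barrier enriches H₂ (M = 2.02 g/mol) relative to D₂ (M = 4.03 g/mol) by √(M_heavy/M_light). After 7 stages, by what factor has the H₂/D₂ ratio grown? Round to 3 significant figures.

11.2

Each stage multiplies the ratio by α = √(4.03/2.02), so after 7 stages the overall factor is α^7 = (4.03/2.02)^(7/2).
= 1.99505^(7/2) = 11.2.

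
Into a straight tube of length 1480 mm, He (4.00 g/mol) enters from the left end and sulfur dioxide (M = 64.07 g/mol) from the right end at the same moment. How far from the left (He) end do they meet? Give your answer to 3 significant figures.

1180 mm

The fronts meet when d_He + d_SO₂ = L with d_He/d_SO₂ = √(M_SO₂/M_He) (Graham's law). Here √(M_SO₂/M_He) = √(64.07/4.00) = 4.002.
With d_He + d_SO₂ = 1480 mm, d_SO₂ = 1480/(1 + 4.002) = 295.9 mm.
d_He = 1480 − 295.9 = 1180 mm.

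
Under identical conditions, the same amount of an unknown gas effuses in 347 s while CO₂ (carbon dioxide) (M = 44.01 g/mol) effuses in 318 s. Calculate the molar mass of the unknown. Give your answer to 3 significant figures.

52.4 g/mol

By Graham's law, t_X/t_CO₂ = √(M_X/M_CO₂).
347/318 = 1.091 = √(M_X/44.01)
M_X = 44.01 × 1.091² = 44.01 × 1.191 = 52.4 g/mol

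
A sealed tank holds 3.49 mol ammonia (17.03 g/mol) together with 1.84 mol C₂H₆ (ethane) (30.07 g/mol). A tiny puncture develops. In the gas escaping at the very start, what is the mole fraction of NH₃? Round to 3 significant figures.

0.716

Each component's effusion rate ∝ (its partial pressure)·(1/√M) ∝ n_i/√M_i.
Mole fraction of NH₃ in the effusate = (n_NH₃/√M_NH₃) / (n_NH₃/√M_NH₃ + n_C₂H₆/√M_C₂H₆)
= (3.49/√17.03) / (3.49/√17.03 + 1.84/√30.07) = 0.8457/(0.8457 + 0.3355) = 0.716.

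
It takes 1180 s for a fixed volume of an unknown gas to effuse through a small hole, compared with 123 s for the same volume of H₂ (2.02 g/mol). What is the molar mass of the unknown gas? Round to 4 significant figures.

Since effusion rate ∝ 1/√M, t_X/t_H₂ = √(M_X/M_H₂).
1180/123 = 9.593 = √(M_X/2.02)
M_X = 2.02 × 9.593² = 2.02 × 92.04 = 185.9 g/mol

185.9 g/mol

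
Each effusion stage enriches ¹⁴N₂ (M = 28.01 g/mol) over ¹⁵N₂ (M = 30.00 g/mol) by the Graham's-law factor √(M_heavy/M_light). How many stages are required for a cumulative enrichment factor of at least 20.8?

89

Single-stage factor α = √(30.00/28.01), so ln α = ½ ln(1.07105) = 0.03432.
Need α^N ≥ 20.8 ⇒ N ≥ ln(20.8) / ln α = 3.035 / 0.03432 = 88.44.
Minimum whole number of stages: N = 89.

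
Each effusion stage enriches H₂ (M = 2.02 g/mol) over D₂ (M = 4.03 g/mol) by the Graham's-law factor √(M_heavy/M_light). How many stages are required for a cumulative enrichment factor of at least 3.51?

4

Single-stage factor α = √(4.03/2.02), so ln α = ½ ln(1.99505) = 0.3453.
Need α^N ≥ 3.51 ⇒ N ≥ ln(3.51) / ln α = 1.256 / 0.3453 = 3.64.
Rounding up, N = 4 stages.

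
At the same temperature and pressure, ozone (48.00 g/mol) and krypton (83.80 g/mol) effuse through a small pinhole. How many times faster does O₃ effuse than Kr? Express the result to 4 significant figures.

1.321

By Graham's law, rate_O₃/rate_Kr = √(M_Kr/M_O₃) = √(83.80/48.00) = √1.746 = 1.321.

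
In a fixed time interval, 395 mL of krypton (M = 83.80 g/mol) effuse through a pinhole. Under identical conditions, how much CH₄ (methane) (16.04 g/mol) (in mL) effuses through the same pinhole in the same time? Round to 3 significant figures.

Using Graham's law: rate_CH₄/rate_Kr = √(M_Kr/M_CH₄) = √(83.80/16.04) = √5.224 = 2.286.
So the volume for CH₄ is 395 × 2.286 = 903 mL.

903 mL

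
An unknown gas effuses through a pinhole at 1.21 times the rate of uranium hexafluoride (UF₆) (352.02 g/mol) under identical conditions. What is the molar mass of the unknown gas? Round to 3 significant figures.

240 g/mol

From Graham's law, rate_X/rate_UF₆ = √(M_UF₆/M_X).
1.21 = √(352.02/M_X)
M_X = 352.02 / 1.21² = 352.02 / 1.464 = 240 g/mol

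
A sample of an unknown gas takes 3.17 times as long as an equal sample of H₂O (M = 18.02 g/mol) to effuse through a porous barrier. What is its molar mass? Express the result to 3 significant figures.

By Graham's law, t_X/t_H₂O = √(M_X/M_H₂O).
3.17 = √(M_X/18.02)
M_X = 18.02 × 3.17² = 18.02 × 10.05 = 181 g/mol

181 g/mol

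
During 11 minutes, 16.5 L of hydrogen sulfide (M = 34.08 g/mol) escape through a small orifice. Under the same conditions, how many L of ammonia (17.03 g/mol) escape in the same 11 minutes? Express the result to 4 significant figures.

23.34 L

Using Graham's law: rate_NH₃/rate_H₂S = √(M_H₂S/M_NH₃) = √(34.08/17.03) = √2.001 = 1.415.
So the volume for NH₃ is 16.5 × 1.415 = 23.34 L.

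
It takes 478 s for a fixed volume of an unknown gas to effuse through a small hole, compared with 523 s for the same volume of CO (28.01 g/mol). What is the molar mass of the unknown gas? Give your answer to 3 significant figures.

23.4 g/mol

Using Graham's law: t_X/t_CO = √(M_X/M_CO).
478/523 = 0.9140 = √(M_X/28.01)
M_X = 28.01 × 0.9140² = 28.01 × 0.8353 = 23.4 g/mol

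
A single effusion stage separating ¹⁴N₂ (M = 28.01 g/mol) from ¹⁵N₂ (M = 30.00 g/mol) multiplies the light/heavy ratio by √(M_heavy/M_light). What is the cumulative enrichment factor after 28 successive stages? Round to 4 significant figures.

Overall factor = α^28 with α = √(30.00/28.01), i.e. (30.00/28.01)^(28/2).
= 1.07105^14 = 2.614.

2.614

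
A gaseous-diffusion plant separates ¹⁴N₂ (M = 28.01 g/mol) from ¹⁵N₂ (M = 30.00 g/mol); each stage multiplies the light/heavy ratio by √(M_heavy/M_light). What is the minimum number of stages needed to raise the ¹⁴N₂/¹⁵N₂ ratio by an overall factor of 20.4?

Single-stage factor α = √(30.00/28.01), so ln α = ½ ln(1.07105) = 0.03432.
Need α^N ≥ 20.4 ⇒ N ≥ ln(20.4) / ln α = 3.016 / 0.03432 = 87.87.
Minimum whole number of stages: N = 88.

88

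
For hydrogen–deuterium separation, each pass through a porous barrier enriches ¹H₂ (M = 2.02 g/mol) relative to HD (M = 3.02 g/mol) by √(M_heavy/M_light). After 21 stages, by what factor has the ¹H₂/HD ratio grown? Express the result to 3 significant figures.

68.2

The single-stage factor is √(M_heavy/M_light), so 21 stages give [√(3.02/2.02)]^21 = (3.02/2.02)^(21/2).
= 1.49505^(21/2) = 68.2.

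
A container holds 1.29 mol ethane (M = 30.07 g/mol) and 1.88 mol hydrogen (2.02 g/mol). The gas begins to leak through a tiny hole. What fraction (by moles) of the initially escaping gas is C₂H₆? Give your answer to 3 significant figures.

0.151

The effusion rate of species i is ∝ p_i/√M_i ∝ n_i/√M_i.
Mole fraction of C₂H₆ in the effusate = (n_C₂H₆/√M_C₂H₆) / (n_C₂H₆/√M_C₂H₆ + n_H₂/√M_H₂)
= (1.29/√30.07) / (1.29/√30.07 + 1.88/√2.02) = 0.2352/(0.2352 + 1.323) = 0.151.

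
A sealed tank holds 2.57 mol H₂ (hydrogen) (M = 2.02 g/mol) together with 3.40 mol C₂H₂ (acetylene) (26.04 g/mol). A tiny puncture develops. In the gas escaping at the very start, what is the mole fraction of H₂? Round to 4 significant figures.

The effusion rate of species i is ∝ p_i/√M_i ∝ n_i/√M_i.
So x_H₂ in the escaping gas = (n_H₂/√M_H₂) / Σ(n_i/√M_i)
= (2.57/√2.02) / (2.57/√2.02 + 3.40/√26.04) = 1.808/(1.808 + 0.6663) = 0.7307.

0.7307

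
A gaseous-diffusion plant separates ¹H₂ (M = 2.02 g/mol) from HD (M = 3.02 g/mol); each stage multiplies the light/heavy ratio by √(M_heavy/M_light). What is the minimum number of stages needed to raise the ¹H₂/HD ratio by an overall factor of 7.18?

Per stage α = (3.02/2.02)^(1/2) = 1.49505^0.5, giving ln α = 0.2011.
Need α^N ≥ 7.18 ⇒ N ≥ ln(7.18) / ln α = 1.971 / 0.2011 = 9.80.
Minimum whole number of stages: N = 10.

10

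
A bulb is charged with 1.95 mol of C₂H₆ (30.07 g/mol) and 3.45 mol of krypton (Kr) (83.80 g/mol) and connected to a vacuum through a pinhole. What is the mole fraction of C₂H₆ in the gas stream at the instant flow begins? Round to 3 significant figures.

0.485

The effusion rate of species i is ∝ p_i/√M_i ∝ n_i/√M_i.
So x_C₂H₆ in the escaping gas = (n_C₂H₆/√M_C₂H₆) / Σ(n_i/√M_i)
= (1.95/√30.07) / (1.95/√30.07 + 3.45/√83.80) = 0.3556/(0.3556 + 0.3769) = 0.485.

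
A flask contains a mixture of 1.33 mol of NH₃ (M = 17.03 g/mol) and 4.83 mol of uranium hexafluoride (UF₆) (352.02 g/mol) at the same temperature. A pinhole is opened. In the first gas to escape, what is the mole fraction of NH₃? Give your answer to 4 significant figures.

Rate_i ∝ x_i/√M_i (Graham's law weighted by mole fraction), so the effusate composition follows n_i/√M_i.
So x_NH₃ in the escaping gas = (n_NH₃/√M_NH₃) / Σ(n_i/√M_i)
= (1.33/√17.03) / (1.33/√17.03 + 4.83/√352.02) = 0.3223/(0.3223 + 0.2574) = 0.5559.

0.5559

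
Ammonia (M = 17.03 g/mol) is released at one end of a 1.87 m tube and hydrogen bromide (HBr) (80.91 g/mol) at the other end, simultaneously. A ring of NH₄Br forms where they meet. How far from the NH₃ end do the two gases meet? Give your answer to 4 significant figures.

1.282 m

In equal time, each gas travels a distance ∝ its rate ∝ 1/√M, so d_NH₃/d_HBr = √(M_HBr/M_NH₃) = √(80.91/17.03) = 2.180.
With d_NH₃ + d_HBr = 1.87 m, d_HBr = 1.87/(1 + 2.180) = 0.5881 m.
d_NH₃ = 1.87 − 0.5881 = 1.282 m.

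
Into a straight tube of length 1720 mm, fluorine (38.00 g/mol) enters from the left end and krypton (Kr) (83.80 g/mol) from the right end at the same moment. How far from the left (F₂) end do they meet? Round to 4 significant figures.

Graham's law gives d_F₂/d_Kr = rate_F₂/rate_Kr = √(M_Kr/M_F₂) = √(83.80/38.00) = 1.485.
With d_F₂ + d_Kr = 1720 mm, d_Kr = 1720/(1 + 1.485) = 692.1 mm.
d_F₂ = 1720 − 692.1 = 1028 mm.

1028 mm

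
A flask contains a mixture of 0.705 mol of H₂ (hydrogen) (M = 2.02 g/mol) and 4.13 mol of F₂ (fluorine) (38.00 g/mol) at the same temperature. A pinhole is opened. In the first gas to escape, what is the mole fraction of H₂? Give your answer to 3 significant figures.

0.425

Effusion rate of each component ∝ n_i/√M_i (partial pressure × 1/√M).
Mole fraction of H₂ in the effusate = (n_H₂/√M_H₂) / (n_H₂/√M_H₂ + n_F₂/√M_F₂)
= (0.705/√2.02) / (0.705/√2.02 + 4.13/√38.00) = 0.4960/(0.4960 + 0.6700) = 0.425.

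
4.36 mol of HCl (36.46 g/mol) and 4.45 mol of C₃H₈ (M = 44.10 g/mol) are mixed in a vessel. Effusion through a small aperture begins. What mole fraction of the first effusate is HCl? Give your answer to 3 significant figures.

0.519

The effusion rate of species i is ∝ p_i/√M_i ∝ n_i/√M_i.
So x_HCl in the escaping gas = (n_HCl/√M_HCl) / Σ(n_i/√M_i)
= (4.36/√36.46) / (4.36/√36.46 + 4.45/√44.10) = 0.7221/(0.7221 + 0.6701) = 0.519.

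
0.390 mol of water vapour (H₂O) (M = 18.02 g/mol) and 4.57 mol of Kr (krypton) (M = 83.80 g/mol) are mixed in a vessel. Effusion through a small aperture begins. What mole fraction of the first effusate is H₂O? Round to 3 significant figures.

0.155

Rate_i ∝ x_i/√M_i (Graham's law weighted by mole fraction), so the effusate composition follows n_i/√M_i.
Mole fraction of H₂O in the effusate = (n_H₂O/√M_H₂O) / (n_H₂O/√M_H₂O + n_Kr/√M_Kr)
= (0.390/√18.02) / (0.390/√18.02 + 4.57/√83.80) = 0.09187/(0.09187 + 0.4992) = 0.155.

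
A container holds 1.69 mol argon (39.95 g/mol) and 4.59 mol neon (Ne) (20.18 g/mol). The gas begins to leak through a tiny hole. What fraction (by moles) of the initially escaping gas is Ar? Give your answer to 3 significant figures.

Each component's effusion rate ∝ (its partial pressure)·(1/√M) ∝ n_i/√M_i.
So x_Ar in the escaping gas = (n_Ar/√M_Ar) / Σ(n_i/√M_i)
= (1.69/√39.95) / (1.69/√39.95 + 4.59/√20.18) = 0.2674/(0.2674 + 1.022) = 0.207.

0.207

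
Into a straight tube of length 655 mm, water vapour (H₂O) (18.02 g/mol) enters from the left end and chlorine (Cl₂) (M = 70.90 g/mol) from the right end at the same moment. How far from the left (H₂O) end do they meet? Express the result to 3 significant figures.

Graham's law gives d_H₂O/d_Cl₂ = rate_H₂O/rate_Cl₂ = √(M_Cl₂/M_H₂O) = √(70.90/18.02) = 1.984.
With d_H₂O + d_Cl₂ = 655 mm, d_Cl₂ = 655/(1 + 1.984) = 219.5 mm.
d_H₂O = 655 − 219.5 = 435 mm.

435 mm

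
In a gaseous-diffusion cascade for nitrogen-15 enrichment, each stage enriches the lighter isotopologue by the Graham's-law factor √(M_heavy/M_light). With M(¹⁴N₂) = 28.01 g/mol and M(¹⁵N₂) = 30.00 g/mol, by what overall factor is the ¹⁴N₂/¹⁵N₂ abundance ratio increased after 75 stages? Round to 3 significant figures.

13.1

After 75 stages the ratio has grown by (√(30.00/28.01))^75 = (30.00/28.01)^(75/2).
= 1.07105^(75/2) = 13.1.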